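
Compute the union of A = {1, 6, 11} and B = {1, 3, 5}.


A = {1, 6, 11}
B = {1, 3, 5}
Operation: union
All elements combined: 1, 3, 5, 6, 11

{1, 3, 5, 6, 11}


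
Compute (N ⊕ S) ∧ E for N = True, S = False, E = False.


N = True, S = False, E = False
Step 1: N ⊕ S = True XOR False = True
Step 2: True ∧ E = True AND False = False
XOR true when exactly one of N,S is true; then AND with E.

False


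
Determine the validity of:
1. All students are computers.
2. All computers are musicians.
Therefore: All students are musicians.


Premise 1: All students are computers.
Premise 2: All computers are musicians.
Conclusion: All students are musicians.
Barbara syllogism (AAA-1): All A are B, All B are C → All A are C.
Middle term (computers) distributed in premise 2.

Valid


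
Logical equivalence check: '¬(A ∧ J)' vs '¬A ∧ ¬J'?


Expression 1: ¬(A ∧ J)
Expression 2: ¬A ∧ ¬J
Truth table (A J | Expr1 Expr2):
  T T |   F     F
  T F |   T     F   ← differ
  F T |   T     F   ← differ
  F F |   T     T
Counterexample: A=T, J=F gives Expr1 = T but Expr2 = F, so the expressions are NOT logically equivalent.

No


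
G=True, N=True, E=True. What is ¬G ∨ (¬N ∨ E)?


G = True, N = True, E = True
Expression: ¬G ∨ (¬N ∨ E)
Step 1: ¬N = NOT True = False
Step 2: ¬N ∨ E = False OR True = True
Step 3: ¬G = NOT True = False
Step 4: (False) ∨ (True) = False OR True = True

True


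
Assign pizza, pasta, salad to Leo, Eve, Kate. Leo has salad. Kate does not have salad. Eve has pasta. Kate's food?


From clues:
  Eve → pasta
  Leo → salad
By elimination, Kate gets the remaining.

pizza


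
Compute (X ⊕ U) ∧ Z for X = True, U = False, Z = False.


X = True, U = False, Z = False
Step 1: X ⊕ U = True XOR False = True
Step 2: True ∧ Z = True AND False = False
XOR true when exactly one of X,U is true; then AND with Z.

False


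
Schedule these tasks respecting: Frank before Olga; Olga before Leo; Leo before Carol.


Constraints: Frank before Olga; Olga before Leo; Leo before Carol
Method: repeatedly schedule the remaining task that has no remaining task required before it.
  Step 1: remaining {Olga, Carol, Frank, Leo}; every task except Frank still has a predecessor pending → schedule Frank.
  Step 2: remaining {Olga, Carol, Leo}; every task except Olga still has a predecessor pending → schedule Olga.
  Step 3: remaining {Carol, Leo}; every task except Leo still has a predecessor pending → schedule Leo.
  Step 4: only Carol remains → schedule Carol.
Resulting order:

Frank → Olga → Leo → Carol


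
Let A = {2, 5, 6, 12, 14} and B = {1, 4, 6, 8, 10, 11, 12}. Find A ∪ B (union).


A = {2, 5, 6, 12, 14}
B = {1, 4, 6, 8, 10, 11, 12}
Operation: union
All elements combined: 1, 2, 4, 5, 6, 8, 10, 11, 12, 14

{1, 2, 4, 5, 6, 8, 10, 11, 12, 14}


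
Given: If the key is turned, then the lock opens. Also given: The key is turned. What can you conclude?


Modus ponens: P → Q, P ⊢ Q
P: the key is turned
Q: the lock opens
We have P → Q and P is true.
By modus ponens, Q must be true.

The lock opens


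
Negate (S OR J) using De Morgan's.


De Morgan's law: ¬(P ∨ Q) ≡ ¬P ∧ ¬Q
¬(S ∨ J) = ¬S ∧ ¬J

¬S ∧ ¬J


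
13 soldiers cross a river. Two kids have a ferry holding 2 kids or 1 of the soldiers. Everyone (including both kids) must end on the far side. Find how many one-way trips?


Per crossing of one of the soldiers: kids→, one←, one of the soldiers→, one← = 4 trips
13 × 4 = 52, + 1 final kids→ = 53
Minimum trips = 53

53


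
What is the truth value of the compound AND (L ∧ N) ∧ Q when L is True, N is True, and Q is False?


L = True, N = True, Q = False
Step 1: L ∧ N = True AND True = True
Step 2: True ∧ Q = True AND False = False
AND is true only when ALL operands are true.

False


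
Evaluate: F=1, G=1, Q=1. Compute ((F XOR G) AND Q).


F XOR G = 1^1 = 0
0 AND 1 = 0

0


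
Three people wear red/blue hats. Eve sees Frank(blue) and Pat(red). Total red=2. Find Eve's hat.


Total red = 2, seen red = 1
Own red = 2 - 1 = 1
Eve's hat is red.

red


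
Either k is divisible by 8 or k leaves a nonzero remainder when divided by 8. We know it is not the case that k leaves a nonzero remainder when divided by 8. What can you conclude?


Disjunctive syllogism: P ∨ Q, ¬P ⊢ Q
Disjunction: k is divisible by 8 ∨ k leaves a nonzero remainder when divided by 8
We know it is not the case that k leaves a nonzero remainder when divided by 8.
By disjunctive syllogism, the other disjunct must be true.

k is divisible by 8


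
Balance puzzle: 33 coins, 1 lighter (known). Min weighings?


Each weighing has 3 outcomes (left heavy / balance / right heavy), so k weighings distinguish at most 3^k cases; splitting into three near-equal groups achieves this.
Need 3^k ≥ 33: 3^3 = 27 < 33 ≤ 3^4 = 81
k = ⌈log₃(33)⌉ = 4

4


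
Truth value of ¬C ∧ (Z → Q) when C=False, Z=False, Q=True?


C = False, Z = False, Q = True
Expression: ¬C ∧ (Z → Q)
Step 1: ¬C = NOT False = True
Step 2: Z → Q = False → True (false only if Z=True, Q=False) = True
Step 3: (True) ∧ (True) = True AND True = True

True


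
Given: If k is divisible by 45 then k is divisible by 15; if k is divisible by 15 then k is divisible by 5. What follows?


Hypothetical syllogism: P → Q, Q → R ⊢ P → R
Premise 1: k is divisible by 45 → k is divisible by 15
Premise 2: k is divisible by 15 → k is divisible by 5
Chain the implications: the middle term (k is divisible by 15) links the two.
Conclusion: If k is divisible by 45, then k is divisible by 5.

If k is divisible by 45, then k is divisible by 5.


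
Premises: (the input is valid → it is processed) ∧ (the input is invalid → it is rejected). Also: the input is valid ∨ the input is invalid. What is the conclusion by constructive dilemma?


Constructive dilemma: (P → Q) ∧ (R → S), P ∨ R ⊢ Q ∨ S
Premise 1: the input is valid → it is processed
Premise 2: the input is invalid → it is rejected
Premise 3: the input is valid ∨ the input is invalid
Case 1: Assuming the input is valid, then by Premise 1, it is processed.
Case 2: Assuming the input is invalid, then by Premise 2, it is rejected.
Since one of the input is valid or the input is invalid must hold, we get it is processed or it is rejected.

It is processed or it is rejected.


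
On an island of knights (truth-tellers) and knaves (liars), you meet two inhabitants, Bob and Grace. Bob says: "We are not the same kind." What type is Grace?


Bob says: "We are not the same kind."
Case 1: Bob is a Knight (truth-teller)
  Statement is true → they ARE different → Grace is a Knave
Case 2: Bob is a Knave (liar)
  Statement is false → they are NOT different → Grace is a Knave
In both cases, Grace is a Knave.

Knave


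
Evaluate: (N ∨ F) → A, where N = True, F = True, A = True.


N = True, F = True, A = True
Step 1: N ∨ F = True OR True = True
Step 2: (True) → A: false only when antecedent=True and A=False.
Result: True

True


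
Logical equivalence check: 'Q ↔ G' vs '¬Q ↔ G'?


Expression 1: Q ↔ G
Expression 2: ¬Q ↔ G
Truth table (Q G | Expr1 Expr2):
  T T |   T     F   ← differ
  T F |   F     T   ← differ
  F T |   F     T   ← differ
  F F |   T     F   ← differ
Counterexample: Q=T, G=T gives Expr1 = T but Expr2 = F, so the expressions are NOT logically equivalent.

No


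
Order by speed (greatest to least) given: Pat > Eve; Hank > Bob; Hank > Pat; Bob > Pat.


Constraints: Pat > Eve; Hank > Bob; Hank > Pat; Bob > Pat
Method: at each step, the next-highest is the one remaining person who never appears on the smaller side of a constraint between remaining people.
  Step 1: remaining {Bob, Hank, Pat, Eve}; on the smaller side: {Bob, Pat, Eve} → Hank is next (Hank > Bob; Hank > Pat).
  Step 2: remaining {Bob, Pat, Eve}; on the smaller side: {Pat, Eve} → Bob is next (Bob > Pat).
  Step 3: remaining {Pat, Eve}; on the smaller side: {Eve} → Pat is next (Pat > Eve).
  Step 4: only Eve remains → lowest.
Final ranking (highest to lowest):

Hank > Bob > Pat > Eve


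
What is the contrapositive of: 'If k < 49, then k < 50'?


Original: If k < 49, then k < 50
Contrapositive: If ¬Q, then ¬P
Negate Q: not (k < 50)
Negate P: not (k < 49)

If not (k < 50), then not (k < 49).


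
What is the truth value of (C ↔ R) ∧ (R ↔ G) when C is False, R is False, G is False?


C = False, R = False, G = False
Step 1: C ↔ R is true when C and R have the same value. Result: True
Step 2: R ↔ G is true when R and G have the same value. Result: True
Step 3: True ∧ True = True

True


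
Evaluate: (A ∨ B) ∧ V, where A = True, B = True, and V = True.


A = True, B = True, V = True
Step 1: A ∨ B = True OR True = True
Step 2: True ∧ V = True AND True = True
OR is true when at least one operand is true; AND requires both.

True


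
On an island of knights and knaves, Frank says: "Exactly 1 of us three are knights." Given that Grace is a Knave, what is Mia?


Frank claims exactly 1 knights among Frank, Grace, Mia.
Given: Grace is a Knave.

Case 1: Frank is a Knight (tells truth)
  Then exactly 1 of the three are knights.
  Counting Frank, Grace: 1 knight(s) so far. Need 0 more → Mia = Knave.
Case 2: Frank is a Knave (lies)
  Then the count is NOT 1.
  If Mia = Knight, count = 1 = 1 → claim would be true, contradicts lie.
  If Mia = Knave, count = 0 ≠ 1 → lie confirmed ✓

Mia is a Knave.

Knave


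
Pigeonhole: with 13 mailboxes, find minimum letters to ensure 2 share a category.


Pigeonhole: to guarantee k in one of n categories, need (k-1)×n + 1.
k = 2, n = 13
Minimum = (2-1) × 13 + 1 = 1 × 13 + 1

14


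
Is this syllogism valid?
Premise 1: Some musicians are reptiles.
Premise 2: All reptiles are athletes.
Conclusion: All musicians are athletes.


Premise 1: Some musicians are reptiles.
Premise 2: All reptiles are athletes.
Conclusion: All musicians are athletes.
Fallacy: illicit minor. The minor term (musicians) is distributed in the conclusion ('All musicians ...') but undistributed in its premise ('Some musicians are reptiles' doesn't cover all musicians).
Only 'Some musicians are athletes' follows, not 'All'.

Invalid


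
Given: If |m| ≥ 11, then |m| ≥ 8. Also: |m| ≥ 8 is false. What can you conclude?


Modus tollens: P → Q, ¬Q ⊢ ¬P
P: |m| ≥ 11
Q: |m| ≥ 8
We have P → Q and Q is false.
By modus tollens, P must be false.

It is not the case that |m| ≥ 11


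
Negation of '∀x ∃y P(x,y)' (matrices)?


Original: ∀x ∃y P(x,y)
Rule: ¬∀→∃, ¬∃→∀, negate predicate.
Negation: ∃x ∀y ¬P(x,y)

∃x ∀y ¬P(x,y)


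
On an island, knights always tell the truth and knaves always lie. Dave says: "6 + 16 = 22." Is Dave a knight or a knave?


Statement: "6 + 16 = 22."
Actual: 6 + 16 = 22
Claimed: 22
Statement is TRUE → Dave tells the truth → Knight

Knight


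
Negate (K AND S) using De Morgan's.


De Morgan's law: ¬(P ∧ Q) ≡ ¬P ∨ ¬Q
¬(K ∧ S) = ¬K ∨ ¬S

¬K ∨ ¬S


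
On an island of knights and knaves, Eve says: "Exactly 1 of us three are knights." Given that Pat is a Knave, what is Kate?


Eve claims exactly 1 knights among Eve, Pat, Kate.
Given: Pat is a Knave.

Case 1: Eve is a Knight (tells truth)
  Then exactly 1 of the three are knights.
  Counting Eve, Pat: 1 knight(s) so far. Need 0 more → Kate = Knave.
Case 2: Eve is a Knave (lies)
  Then the count is NOT 1.
  If Kate = Knight, count = 1 = 1 → claim would be true, contradicts lie.
  If Kate = Knave, count = 0 ≠ 1 → lie confirmed ✓

Kate is a Knave.

Knave


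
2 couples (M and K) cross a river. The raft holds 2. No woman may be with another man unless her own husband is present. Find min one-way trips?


Label couples M and K.
1. WM+WK → (far: WM,WK; near: HM,HK)
2. WM ←   (far: WK; near: HM,HK,WM)
3. HM+HK → (far: HM,HK,WK; near: WM)
4. HM ←   (far: HK,WK; near: HM,WM)  — HM returns, since WM is alone on near bank
5. HM+WM → (far: all four; near: empty)
Every state respects the constraint.
Minimum trips = 5

5


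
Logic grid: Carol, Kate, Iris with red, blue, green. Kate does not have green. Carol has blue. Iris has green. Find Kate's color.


From clues:
  Iris → green
  Carol → blue
By elimination, Kate gets the remaining.

red


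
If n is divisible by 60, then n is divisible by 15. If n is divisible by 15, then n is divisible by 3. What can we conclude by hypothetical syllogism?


Hypothetical syllogism: P → Q, Q → R ⊢ P → R
Premise 1: n is divisible by 60 → n is divisible by 15
Premise 2: n is divisible by 15 → n is divisible by 3
Chain the implications: the middle term (n is divisible by 15) links the two.
Conclusion: If n is divisible by 60, then n is divisible by 3.

If n is divisible by 60, then n is divisible by 3.


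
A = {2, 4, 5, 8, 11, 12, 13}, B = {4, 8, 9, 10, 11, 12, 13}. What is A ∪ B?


A = {2, 4, 5, 8, 11, 12, 13}
B = {4, 8, 9, 10, 11, 12, 13}
Operation: union
All elements combined: 2, 4, 5, 8, 9, 10, 11, 12, 13

{2, 4, 5, 8, 9, 10, 11, 12, 13}


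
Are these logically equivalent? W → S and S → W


Expression 1: W → S
Expression 2: S → W
Truth table (W S | Expr1 Expr2):
  T T |   T     T
  T F |   F     T   ← differ
  F T |   T     F   ← differ
  F F |   T     T
Counterexample: W=T, S=F gives Expr1 = F but Expr2 = T, so the expressions are NOT logically equivalent.

No


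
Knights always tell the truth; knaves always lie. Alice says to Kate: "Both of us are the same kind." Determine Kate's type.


Alice says: "Both of us are the same kind."
Case 1: Alice is a Knight (truth-teller)
  Statement is true → they ARE the same → Kate is also a Knight
Case 2: Alice is a Knave (liar)
  Statement is false → they are NOT the same → Kate is a Knight
In both cases, Kate is a Knight.

Knight


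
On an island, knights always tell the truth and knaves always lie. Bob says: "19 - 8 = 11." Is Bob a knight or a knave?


Statement: "19 - 8 = 11."
Actual: 19 - 8 = 11
Claimed: 11
Statement is TRUE → Bob tells the truth → Knight

Knight


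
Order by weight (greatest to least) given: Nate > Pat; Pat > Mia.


Constraints: Nate > Pat; Pat > Mia
Method: at each step, the next-highest is the one remaining person who never appears on the smaller side of a constraint between remaining people.
  Step 1: remaining {Pat, Mia, Nate}; on the smaller side: {Pat, Mia} → Nate is next (Nate > Pat).
  Step 2: remaining {Pat, Mia}; on the smaller side: {Mia} → Pat is next (Pat > Mia).
  Step 3: only Mia remains → lowest.
Final ranking (highest to lowest):

Nate > Pat > Mia


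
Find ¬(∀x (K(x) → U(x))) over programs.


Original: ∀x (K(x) → U(x))
Rule: ¬∀→∃, ¬∃→∀, negate predicate.
Negation: ∃x (K(x) ∧ ¬U(x))

∃x (K(x) ∧ ¬U(x))


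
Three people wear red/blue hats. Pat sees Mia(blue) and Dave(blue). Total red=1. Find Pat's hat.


Total red = 1, seen red = 0
Own red = 1 - 0 = 1
Pat's hat is red.

red


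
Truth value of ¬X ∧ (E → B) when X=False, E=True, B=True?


X = False, E = True, B = True
Expression: ¬X ∧ (E → B)
Step 1: ¬X = NOT False = True
Step 2: E → B = True → True (false only if E=True, B=False) = True
Step 3: (True) ∧ (True) = True AND True = True

True


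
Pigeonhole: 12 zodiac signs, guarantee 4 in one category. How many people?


Pigeonhole: to guarantee k in one of n categories, need (k-1)×n + 1.
k = 4, n = 12
Minimum = (4-1) × 12 + 1 = 3 × 12 + 1

37


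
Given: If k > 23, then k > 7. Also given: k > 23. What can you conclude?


Modus ponens: P → Q, P ⊢ Q
P: k > 23
Q: k > 7
We have P → Q and P is true.
By modus ponens, Q must be true.

k > 7


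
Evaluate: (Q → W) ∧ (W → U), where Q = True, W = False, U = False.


Q = True, W = False, U = False
Step 1: Q → W is false only when Q=True and W=False. Result: False
Step 2: W → U is false only when W=True and U=False. Result: True
Step 3: False ∧ True = False

False


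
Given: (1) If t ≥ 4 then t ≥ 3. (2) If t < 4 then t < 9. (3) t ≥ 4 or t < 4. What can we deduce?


Constructive dilemma: (P → Q) ∧ (R → S), P ∨ R ⊢ Q ∨ S
Premise 1: t ≥ 4 → t ≥ 3
Premise 2: t < 4 → t < 9
Premise 3: t ≥ 4 ∨ t < 4
Case 1: Assuming t ≥ 4, then by Premise 1, t ≥ 3.
Case 2: Assuming t < 4, then by Premise 2, t < 9.
Since one of t ≥ 4 or t < 4 must hold, we get t ≥ 3 or t < 9.

t ≥ 3 or t < 9.


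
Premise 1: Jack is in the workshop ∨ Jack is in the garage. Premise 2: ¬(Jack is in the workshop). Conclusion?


Disjunctive syllogism: P ∨ Q, ¬P ⊢ Q
Disjunction: Jack is in the workshop ∨ Jack is in the garage
We know it is not the case that Jack is in the workshop.
By disjunctive syllogism, the other disjunct must be true.

Jack is in the garage


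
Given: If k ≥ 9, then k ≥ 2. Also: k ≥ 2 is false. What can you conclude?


Modus tollens: P → Q, ¬Q ⊢ ¬P
P: k ≥ 9
Q: k ≥ 2
We have P → Q and Q is false.
By modus tollens, P must be false.

It is not the case that k ≥ 9


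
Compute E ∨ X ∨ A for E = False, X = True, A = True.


E = False, X = True, A = True
Step 1: E ∨ X = False OR True = True
Step 2: True ∨ A = True OR True = True
OR is true when at least one operand is true.

True


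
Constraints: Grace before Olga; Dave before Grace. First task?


Constraints: Grace before Olga; Dave before Grace
The first task can have nothing scheduled before it, so it must never appear on the right of a 'before'.
Tasks appearing after some 'before': Olga, Grace.
The only task not in that list is Dave → it is first.

Dave


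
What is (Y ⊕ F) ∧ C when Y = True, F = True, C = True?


Y = True, F = True, C = True
Step 1: Y ⊕ F = True XOR True = False
Step 2: False ∧ C = False AND True = False
XOR true when exactly one of Y,F is true; then AND with C.

False


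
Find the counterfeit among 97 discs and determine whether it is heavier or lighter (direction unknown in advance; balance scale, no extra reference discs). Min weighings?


Let n = 97. 194 possibilities (n discs × lighter/heavier); each weighing has 3 outcomes.
Bound for k weighings: say the first weighing puts j discs on each pan. If it tips, the 2j weighed discs remain suspects (each with a known direction) and k-1 weighings give 3^(k-1) outcomes; 3^(k-1) is odd, so 2j ≤ 3^(k-1) - 1. If it balances, the n - 2j unweighed discs remain with direction unknown: 2(n - 2j) ≤ 3^(k-1) - 1 by the same parity argument. Adding, n ≤ (3^(k-1) - 1) + (3^(k-1) - 1)/2 = (3^k - 3)/2, and the classical three-group strategy achieves this (3 discs in 2 weighings, 12 in 3, 39 in 4, 120 in 5).
So we need the smallest k with (3^k - 3)/2 ≥ 97.
k = 4: (3^4 - 3)/2 = 39 < 97 ✗
k = 5: (3^5 - 3)/2 = 120 ≥ 97 ✓

5


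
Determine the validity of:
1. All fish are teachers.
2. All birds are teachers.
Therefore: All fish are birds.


Premise 1: All fish are teachers.
Premise 2: All birds are teachers.
Conclusion: All fish are birds.
Fallacy: undistributed middle. teachers is predicate in both.
Counterexample: fish and birds could be disjoint subsets of teachers.

Invalid


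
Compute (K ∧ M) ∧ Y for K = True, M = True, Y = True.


K = True, M = True, Y = True
Step 1: K ∧ M = True AND True = True
Step 2: True ∧ Y = True AND True = True
AND is true only when ALL operands are true.

True


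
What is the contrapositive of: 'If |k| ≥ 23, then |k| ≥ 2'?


Original: If |k| ≥ 23, then |k| ≥ 2
Contrapositive: If ¬Q, then ¬P
Negate Q: not (|k| ≥ 2)
Negate P: not (|k| ≥ 23)

If not (|k| ≥ 2), then not (|k| ≥ 23).


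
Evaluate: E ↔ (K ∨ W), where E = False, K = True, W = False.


E = False, K = True, W = False
Step 1: K ∨ W = True OR False = True
Step 2: E ↔ (True): true when both sides have same truth value.
Result: False ↔ True = False

False


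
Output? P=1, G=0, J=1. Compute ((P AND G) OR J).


P AND G = 1&0 = 0
0 OR 1 = 1

1


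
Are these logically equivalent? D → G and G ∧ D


Expression 1: D → G
Expression 2: G ∧ D
Truth table (D G | Expr1 Expr2):
  T T |   T     T
  T F |   F     F
  F T |   T     F   ← differ
  F F |   T     F   ← differ
Counterexample: D=F, G=T gives Expr1 = T but Expr2 = F, so the expressions are NOT logically equivalent.

No


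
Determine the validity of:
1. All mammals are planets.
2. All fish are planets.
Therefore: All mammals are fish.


Premise 1: All mammals are planets.
Premise 2: All fish are planets.
Conclusion: All mammals are fish.
Fallacy: undistributed middle. planets is predicate in both.
Counterexample: mammals and fish could be disjoint subsets of planets.

Invalid


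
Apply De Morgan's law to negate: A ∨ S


De Morgan's law: ¬(P ∨ Q) ≡ ¬P ∧ ¬Q
¬(A ∨ S) = ¬A ∧ ¬S

¬A ∧ ¬S


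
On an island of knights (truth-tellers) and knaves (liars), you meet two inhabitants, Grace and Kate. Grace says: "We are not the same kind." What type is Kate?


Grace says: "We are not the same kind."
Case 1: Grace is a Knight (truth-teller)
  Statement is true → they ARE different → Kate is a Knave
Case 2: Grace is a Knave (liar)
  Statement is false → they are NOT different → Kate is a Knave
In both cases, Kate is a Knave.

Knave


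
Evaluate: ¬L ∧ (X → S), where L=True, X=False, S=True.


L = True, X = False, S = True
Expression: ¬L ∧ (X → S)
Step 1: ¬L = NOT True = False
Step 2: X → S = False → True (false only if X=True, S=False) = True
Step 3: (False) ∧ (True) = False AND True = False

False


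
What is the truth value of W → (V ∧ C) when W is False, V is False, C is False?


W = False, V = False, C = False
Step 1: V ∧ C = False AND False = False
Step 2: W → (False): false only when W=True and consequent=False.
Result: True

True


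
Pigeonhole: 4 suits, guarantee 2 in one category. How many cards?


Pigeonhole: to guarantee k in one of n categories, need (k-1)×n + 1.
k = 2, n = 4
Minimum = (2-1) × 4 + 1 = 1 × 4 + 1

5


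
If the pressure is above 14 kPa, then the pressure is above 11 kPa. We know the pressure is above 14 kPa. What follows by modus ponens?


Modus ponens: P → Q, P ⊢ Q
P: the pressure is above 14 kPa
Q: the pressure is above 11 kPa
We have P → Q and P is true.
By modus ponens, Q must be true.

The pressure is above 11 kPa


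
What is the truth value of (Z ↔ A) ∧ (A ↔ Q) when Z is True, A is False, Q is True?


Z = True, A = False, Q = True
Step 1: Z ↔ A is true when Z and A have the same value. Result: False
Step 2: A ↔ Q is true when A and Q have the same value. Result: False
Step 3: False ∧ False = False

False


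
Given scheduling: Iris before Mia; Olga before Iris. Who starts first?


Constraints: Iris before Mia; Olga before Iris
The first task can have nothing scheduled before it, so it must never appear on the right of a 'before'.
Tasks appearing after some 'before': Mia, Iris.
The only task not in that list is Olga → it is first.

Olga


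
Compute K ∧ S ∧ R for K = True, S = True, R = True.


K = True, S = True, R = True
Step 1: K ∧ S = True AND True = True
Step 2: (True) ∧ R = (True) AND True = True
AND is true only when ALL operands are true.

True


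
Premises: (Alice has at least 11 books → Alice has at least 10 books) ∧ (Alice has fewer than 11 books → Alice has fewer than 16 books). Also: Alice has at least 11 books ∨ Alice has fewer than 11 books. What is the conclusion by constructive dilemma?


Constructive dilemma: (P → Q) ∧ (R → S), P ∨ R ⊢ Q ∨ S
Premise 1: Alice has at least 11 books → Alice has at least 10 books
Premise 2: Alice has fewer than 11 books → Alice has fewer than 16 books
Premise 3: Alice has at least 11 books ∨ Alice has fewer than 11 books
Case 1: Assuming Alice has at least 11 books, then by Premise 1, Alice has at least 10 books.
Case 2: Assuming Alice has fewer than 11 books, then by Premise 2, Alice has fewer than 16 books.
Since one of Alice has at least 11 books or Alice has fewer than 11 books must hold, we get Alice has at least 10 books or Alice has fewer than 16 books.

Alice has at least 10 books or Alice has fewer than 16 books.


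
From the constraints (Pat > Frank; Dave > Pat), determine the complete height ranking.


Constraints: Pat > Frank; Dave > Pat
Method: at each step, the next-highest is the one remaining person who never appears on the smaller side of a constraint between remaining people.
  Step 1: remaining {Dave, Pat, Frank}; on the smaller side: {Pat, Frank} → Dave is next (Dave > Pat).
  Step 2: remaining {Pat, Frank}; on the smaller side: {Frank} → Pat is next (Pat > Frank).
  Step 3: only Frank remains → lowest.
Final ranking (highest to lowest):

Dave > Pat > Frank


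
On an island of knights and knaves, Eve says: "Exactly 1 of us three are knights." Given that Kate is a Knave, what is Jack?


Eve claims exactly 1 knights among Eve, Kate, Jack.
Given: Kate is a Knave.

Case 1: Eve is a Knight (tells truth)
  Then exactly 1 of the three are knights.
  Counting Eve, Kate: 1 knight(s) so far. Need 0 more → Jack = Knave.
Case 2: Eve is a Knave (lies)
  Then the count is NOT 1.
  If Jack = Knight, count = 1 = 1 → claim would be true, contradicts lie.
  If Jack = Knave, count = 0 ≠ 1 → lie confirmed ✓

Jack is a Knave.

Knave


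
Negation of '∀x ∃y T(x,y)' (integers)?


Original: ∀x ∃y T(x,y)
Rule: ¬∀→∃, ¬∃→∀, negate predicate.
Negation: ∃x ∀y ¬T(x,y)

∃x ∀y ¬T(x,y)


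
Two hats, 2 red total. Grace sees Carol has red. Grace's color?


Total red = 2, Carol = red
Red accounted for: 1
Remaining for Grace: 1
Grace's hat is red.

red


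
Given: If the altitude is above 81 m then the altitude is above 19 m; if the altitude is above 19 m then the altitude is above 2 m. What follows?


Hypothetical syllogism: P → Q, Q → R ⊢ P → R
Premise 1: the altitude is above 81 m → the altitude is above 19 m
Premise 2: the altitude is above 19 m → the altitude is above 2 m
Chain the implications: the middle term (the altitude is above 19 m) links the two.
Conclusion: If the altitude is above 81 m, then the altitude is above 2 m.

If the altitude is above 81 m, then the altitude is above 2 m.


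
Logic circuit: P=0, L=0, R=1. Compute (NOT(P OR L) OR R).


P OR L = 0
NOT(0) = 1
1 OR 1 = 1

1


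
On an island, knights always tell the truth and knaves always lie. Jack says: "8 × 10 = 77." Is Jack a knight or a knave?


Statement: "8 × 10 = 77."
Actual: 8 × 10 = 80
Claimed: 77
Statement is FALSE → Jack lies → Knave

Knave


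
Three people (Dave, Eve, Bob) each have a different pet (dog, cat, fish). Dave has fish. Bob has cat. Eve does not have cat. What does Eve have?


From clues:
  Bob → cat
  Dave → fish
By elimination, Eve gets the remaining.

dog


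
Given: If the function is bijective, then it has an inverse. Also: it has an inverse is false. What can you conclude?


Modus tollens: P → Q, ¬Q ⊢ ¬P
P: the function is bijective
Q: it has an inverse
We have P → Q and Q is false.
By modus tollens, P must be false.

It is not the case that the function is bijective


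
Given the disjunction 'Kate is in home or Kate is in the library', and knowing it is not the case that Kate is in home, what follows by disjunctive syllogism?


Disjunctive syllogism: P ∨ Q, ¬P ⊢ Q
Disjunction: Kate is in home ∨ Kate is in the library
We know it is not the case that Kate is in home.
By disjunctive syllogism, the other disjunct must be true.

Kate is in the library


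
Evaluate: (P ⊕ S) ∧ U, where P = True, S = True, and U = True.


P = True, S = True, U = True
Step 1: P ⊕ S = True XOR True = False
Step 2: False ∧ U = False AND True = False
XOR true when exactly one of P,S is true; then AND with U.

False


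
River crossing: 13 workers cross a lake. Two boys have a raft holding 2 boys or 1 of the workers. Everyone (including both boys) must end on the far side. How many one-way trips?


Per crossing of one of the workers: boys→, one←, one of the workers→, one← = 4 trips
13 × 4 = 52, + 1 final boys→ = 53
Minimum trips = 53

53


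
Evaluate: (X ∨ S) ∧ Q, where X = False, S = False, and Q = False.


X = False, S = False, Q = False
Step 1: X ∨ S = False OR False = False
Step 2: False ∧ Q = False AND False = False
OR is true when at least one operand is true; AND requires both.

False


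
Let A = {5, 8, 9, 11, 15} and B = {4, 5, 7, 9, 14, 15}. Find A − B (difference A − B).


A = {5, 8, 9, 11, 15}
B = {4, 5, 7, 9, 14, 15}
Operation: difference A − B
In A but not B: 8, 11

{8, 11}


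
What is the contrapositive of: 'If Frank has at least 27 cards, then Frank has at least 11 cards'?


Original: If Frank has at least 27 cards, then Frank has at least 11 cards
Contrapositive: If ¬Q, then ¬P
Negate Q: not (Frank has at least 11 cards)
Negate P: not (Frank has at least 27 cards)

If not (Frank has at least 11 cards), then not (Frank has at least 27 cards).


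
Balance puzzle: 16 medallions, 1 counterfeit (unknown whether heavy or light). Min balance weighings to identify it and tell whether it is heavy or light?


Let n = 16. 32 possibilities (n medallions × lighter/heavier); each weighing has 3 outcomes.
Bound for k weighings: say the first weighing puts j medallions on each pan. If it tips, the 2j weighed medallions remain suspects (each with a known direction) and k-1 weighings give 3^(k-1) outcomes; 3^(k-1) is odd, so 2j ≤ 3^(k-1) - 1. If it balances, the n - 2j unweighed medallions remain with direction unknown: 2(n - 2j) ≤ 3^(k-1) - 1 by the same parity argument. Adding, n ≤ (3^(k-1) - 1) + (3^(k-1) - 1)/2 = (3^k - 3)/2, and the classical three-group strategy achieves this (3 medallions in 2 weighings, 12 in 3, 39 in 4, 120 in 5).
So we need the smallest k with (3^k - 3)/2 ≥ 16.
k = 3: (3^3 - 3)/2 = 12 < 16 ✗
k = 4: (3^4 - 3)/2 = 39 ≥ 16 ✓

4


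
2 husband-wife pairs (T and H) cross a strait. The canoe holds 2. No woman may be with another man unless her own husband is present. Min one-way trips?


Label couples T and H.
1. WT+WH → (far: WT,WH; near: HT,HH)
2. WT ←   (far: WH; near: HT,HH,WT)
3. HT+HH → (far: HT,HH,WH; near: WT)
4. HT ←   (far: HH,WH; near: HT,WT)  — HT returns, since WT is alone on near bank
5. HT+WT → (far: all four; near: empty)
Every state respects the constraint.
Minimum trips = 5

5


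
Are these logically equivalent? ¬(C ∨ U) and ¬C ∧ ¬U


Expression 1: ¬(C ∨ U)
Expression 2: ¬C ∧ ¬U
Truth table (C U | Expr1 Expr2):
  T T |   F     F
  T F |   F     F
  F T |   F     F
  F F |   T     T
All 4 rows agree, so the expressions are logically equivalent.

Yes


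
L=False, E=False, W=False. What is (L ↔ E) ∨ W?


L = False, E = False, W = False
Expression: (L ↔ E) ∨ W
Step 1: L ↔ E = (False iff False) (true when values match) = True
Step 2: (True) ∨ W = True OR False = True

True


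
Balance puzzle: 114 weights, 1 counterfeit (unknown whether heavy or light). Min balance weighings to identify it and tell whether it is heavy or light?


Let n = 114. 228 possibilities (n weights × lighter/heavier); each weighing has 3 outcomes.
Bound for k weighings: say the first weighing puts j weights on each pan. If it tips, the 2j weighed weights remain suspects (each with a known direction) and k-1 weighings give 3^(k-1) outcomes; 3^(k-1) is odd, so 2j ≤ 3^(k-1) - 1. If it balances, the n - 2j unweighed weights remain with direction unknown: 2(n - 2j) ≤ 3^(k-1) - 1 by the same parity argument. Adding, n ≤ (3^(k-1) - 1) + (3^(k-1) - 1)/2 = (3^k - 3)/2, and the classical three-group strategy achieves this (3 weights in 2 weighings, 12 in 3, 39 in 4, 120 in 5).
So we need the smallest k with (3^k - 3)/2 ≥ 114.
k = 4: (3^4 - 3)/2 = 39 < 114 ✗
k = 5: (3^5 - 3)/2 = 120 ≥ 114 ✓

5


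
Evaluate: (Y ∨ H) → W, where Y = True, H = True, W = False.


Y = True, H = True, W = False
Step 1: Y ∨ H = True OR True = True
Step 2: (True) → W: false only when antecedent=True and W=False.
Result: False

False


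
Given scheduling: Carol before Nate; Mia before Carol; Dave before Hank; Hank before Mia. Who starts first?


Constraints: Carol before Nate; Mia before Carol; Dave before Hank; Hank before Mia
The first task can have nothing scheduled before it, so it must never appear on the right of a 'before'.
Tasks appearing after some 'before': Nate, Carol, Hank, Mia.
The only task not in that list is Dave → it is first.

Dave


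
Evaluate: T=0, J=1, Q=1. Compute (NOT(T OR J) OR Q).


T OR J = 1
NOT(1) = 0
0 OR 1 = 1

1


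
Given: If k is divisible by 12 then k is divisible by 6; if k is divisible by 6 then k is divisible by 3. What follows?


Hypothetical syllogism: P → Q, Q → R ⊢ P → R
Premise 1: k is divisible by 12 → k is divisible by 6
Premise 2: k is divisible by 6 → k is divisible by 3
Chain the implications: the middle term (k is divisible by 6) links the two.
Conclusion: If k is divisible by 12, then k is divisible by 3.

If k is divisible by 12, then k is divisible by 3.


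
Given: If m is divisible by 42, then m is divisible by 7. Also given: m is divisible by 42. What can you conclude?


Modus ponens: P → Q, P ⊢ Q
P: m is divisible by 42
Q: m is divisible by 7
We have P → Q and P is true.
By modus ponens, Q must be true.

m is divisible by 7


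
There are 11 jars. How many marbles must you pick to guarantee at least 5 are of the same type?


Pigeonhole: to guarantee k in one of n categories, need (k-1)×n + 1.
k = 5, n = 11
Minimum = (5-1) × 11 + 1 = 4 × 11 + 1

45


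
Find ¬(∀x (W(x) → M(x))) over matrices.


Original: ∀x (W(x) → M(x))
Rule: ¬∀→∃, ¬∃→∀, negate predicate.
Negation: ∃x (W(x) ∧ ¬M(x))

∃x (W(x) ∧ ¬M(x))


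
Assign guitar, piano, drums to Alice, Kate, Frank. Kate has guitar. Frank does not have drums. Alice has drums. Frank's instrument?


From clues:
  Alice → drums
  Kate → guitar
By elimination, Frank gets the remaining.

piano


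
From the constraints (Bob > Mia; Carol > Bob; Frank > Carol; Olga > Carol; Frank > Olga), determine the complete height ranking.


Constraints: Bob > Mia; Carol > Bob; Frank > Carol; Olga > Carol; Frank > Olga
Method: at each step, the next-highest is the one remaining person who never appears on the smaller side of a constraint between remaining people.
  Step 1: remaining {Frank, Mia, Carol, Bob, Olga}; on the smaller side: {Mia, Carol, Bob, Olga} → Frank is next (Frank > Carol; Frank > Olga).
  Step 2: remaining {Mia, Carol, Bob, Olga}; on the smaller side: {Mia, Carol, Bob} → Olga is next (Olga > Carol).
  Step 3: remaining {Mia, Carol, Bob}; on the smaller side: {Mia, Bob} → Carol is next (Carol > Bob).
  Step 4: remaining {Mia, Bob}; on the smaller side: {Mia} → Bob is next (Bob > Mia).
  Step 5: only Mia remains → lowest.
Final ranking (highest to lowest):

Frank > Olga > Carol > Bob > Mia


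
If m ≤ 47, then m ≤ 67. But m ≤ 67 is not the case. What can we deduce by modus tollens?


Modus tollens: P → Q, ¬Q ⊢ ¬P
P: m ≤ 47
Q: m ≤ 67
We have P → Q and Q is false.
By modus tollens, P must be false.

It is not the case that m ≤ 47


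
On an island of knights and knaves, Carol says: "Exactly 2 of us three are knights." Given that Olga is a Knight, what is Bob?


Carol claims exactly 2 knights among Carol, Olga, Bob.
Given: Olga is a Knight.

Case 1: Carol is a Knight (tells truth)
  Then exactly 2 of the three are knights.
  Counting Carol, Olga: 2 knight(s) so far. Need 0 more → Bob = Knave.
Case 2: Carol is a Knave (lies)
  Then the count is NOT 2.
  If Bob = Knight, count = 2 = 2 → claim would be true, contradicts lie.
  If Bob = Knave, count = 1 ≠ 2 → lie confirmed ✓

Bob is a Knave.

Knave


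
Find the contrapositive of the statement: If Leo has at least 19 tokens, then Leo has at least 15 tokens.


Original: If Leo has at least 19 tokens, then Leo has at least 15 tokens
Contrapositive: If ¬Q, then ¬P
Negate Q: not (Leo has at least 15 tokens)
Negate P: not (Leo has at least 19 tokens)

If not (Leo has at least 15 tokens), then not (Leo has at least 19 tokens).


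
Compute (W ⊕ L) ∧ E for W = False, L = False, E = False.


W = False, L = False, E = False
Step 1: W ⊕ L = False XOR False = False
Step 2: False ∧ E = False AND False = False
XOR true when exactly one of W,L is true; then AND with E.

False


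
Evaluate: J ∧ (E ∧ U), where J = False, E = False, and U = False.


J = False, E = False, U = False
Step 1: E ∧ U = False AND False = False
Step 2: J ∧ False = False AND False = False
AND is true only when ALL operands are true.

False


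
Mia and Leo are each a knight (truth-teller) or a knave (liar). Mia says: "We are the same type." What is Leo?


Mia says: "We are the same type."
Case 1: Mia is a Knight (truth-teller)
  Statement is true → they ARE the same → Leo is also a Knight
Case 2: Mia is a Knave (liar)
  Statement is false → they are NOT the same → Leo is a Knight
In both cases, Leo is a Knight.

Knight


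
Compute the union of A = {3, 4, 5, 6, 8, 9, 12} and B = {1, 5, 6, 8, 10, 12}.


A = {3, 4, 5, 6, 8, 9, 12}
B = {1, 5, 6, 8, 10, 12}
Operation: union
All elements combined: 1, 3, 4, 5, 6, 8, 9, 10, 12

{1, 3, 4, 5, 6, 8, 9, 10, 12}


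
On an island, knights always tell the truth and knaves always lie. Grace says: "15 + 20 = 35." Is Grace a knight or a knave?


Statement: "15 + 20 = 35."
Actual: 15 + 20 = 35
Claimed: 35
Statement is TRUE → Grace tells the truth → Knight

Knight


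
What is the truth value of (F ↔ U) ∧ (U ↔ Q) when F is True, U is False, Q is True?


F = True, U = False, Q = True
Step 1: F ↔ U is true when F and U have the same value. Result: False
Step 2: U ↔ Q is true when U and Q have the same value. Result: False
Step 3: False ∧ False = False

False


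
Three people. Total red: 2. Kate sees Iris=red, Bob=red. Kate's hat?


Total red = 2, seen red = 2
Own red = 2 - 2 = 0
Kate's hat is blue.

blue


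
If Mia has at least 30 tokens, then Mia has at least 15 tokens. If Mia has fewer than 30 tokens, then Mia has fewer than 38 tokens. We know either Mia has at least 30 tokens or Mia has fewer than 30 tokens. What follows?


Constructive dilemma: (P → Q) ∧ (R → S), P ∨ R ⊢ Q ∨ S
Premise 1: Mia has at least 30 tokens → Mia has at least 15 tokens
Premise 2: Mia has fewer than 30 tokens → Mia has fewer than 38 tokens
Premise 3: Mia has at least 30 tokens ∨ Mia has fewer than 30 tokens
Case 1: Assuming Mia has at least 30 tokens, then by Premise 1, Mia has at least 15 tokens.
Case 2: Assuming Mia has fewer than 30 tokens, then by Premise 2, Mia has fewer than 38 tokens.
Since one of Mia has at least 30 tokens or Mia has fewer than 30 tokens must hold, we get Mia has at least 15 tokens or Mia has fewer than 38 tokens.

Mia has at least 15 tokens or Mia has fewer than 38 tokens.


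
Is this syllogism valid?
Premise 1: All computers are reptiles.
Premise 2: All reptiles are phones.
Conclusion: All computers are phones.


Premise 1: All computers are reptiles.
Premise 2: All reptiles are phones.
Conclusion: All computers are phones.
Barbara syllogism (AAA-1): All A are B, All B are C → All A are C.
Middle term (reptiles) distributed in premise 2.

Valid


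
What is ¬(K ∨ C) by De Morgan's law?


De Morgan's law: ¬(P ∨ Q) ≡ ¬P ∧ ¬Q
¬(K ∨ C) = ¬K ∧ ¬C

¬K ∧ ¬C


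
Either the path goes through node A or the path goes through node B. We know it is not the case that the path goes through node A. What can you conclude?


Disjunctive syllogism: P ∨ Q, ¬P ⊢ Q
Disjunction: the path goes through node A ∨ the path goes through node B
We know it is not the case that the path goes through node A.
By disjunctive syllogism, the other disjunct must be true.

The path goes through node B
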